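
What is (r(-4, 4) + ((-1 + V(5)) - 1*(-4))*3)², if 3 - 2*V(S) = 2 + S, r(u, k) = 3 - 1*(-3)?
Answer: 81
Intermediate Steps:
r(u, k) = 6 (r(u, k) = 3 + 3 = 6)
V(S) = ½ - S/2 (V(S) = 3/2 - (2 + S)/2 = 3/2 + (-1 - S/2) = ½ - S/2)
(r(-4, 4) + ((-1 + V(5)) - 1*(-4))*3)² = (6 + ((-1 + (½ - ½*5)) - 1*(-4))*3)² = (6 + ((-1 + (½ - 5/2)) + 4)*3)² = (6 + ((-1 - 2) + 4)*3)² = (6 + (-3 + 4)*3)² = (6 + 1*3)² = (6 + 3)² = 9² = 81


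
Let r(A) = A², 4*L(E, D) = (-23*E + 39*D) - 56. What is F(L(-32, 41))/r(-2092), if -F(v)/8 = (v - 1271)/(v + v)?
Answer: 2805/2493490364 ≈ 1.1249e-6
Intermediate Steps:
L(E, D) = -14 - 23*E/4 + 39*D/4 (L(E, D) = ((-23*E + 39*D) - 56)/4 = (-56 - 23*E + 39*D)/4 = -14 - 23*E/4 + 39*D/4)
F(v) = -4*(-1271 + v)/v (F(v) = -8*(v - 1271)/(v + v) = -8*(-1271 + v)/(2*v) = -8*(-1271 + v)*1/(2*v) = -4*(-1271 + v)/v)
F(L(-32, 41))/r(-2092) = (-4 + 5084/(-14 - 23/4*(-32) + (39/4)*41))/((-2092)²) = (-4 + 5084/(-14 + 184 + 1599/4))/4376464 = (-4 + 5084/(2279/4))*(1/4376464) = (-4 + 5084*(4/2279))*(1/4376464) = (-4 + 20336/2279)*(1/4376464) = (11220/2279)*(1/4376464) = 2805/2493490364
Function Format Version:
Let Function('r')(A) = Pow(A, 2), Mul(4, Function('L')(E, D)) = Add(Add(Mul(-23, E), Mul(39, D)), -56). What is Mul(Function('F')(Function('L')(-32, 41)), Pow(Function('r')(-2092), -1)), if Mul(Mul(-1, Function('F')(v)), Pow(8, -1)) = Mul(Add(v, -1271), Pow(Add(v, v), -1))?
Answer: Rational(2805, 2493490364) ≈ 1.1249e-6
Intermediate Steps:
Function('L')(E, D) = Add(-14, Mul(Rational(-23, 4), E), Mul(Rational(39, 4), D)) (Function('L')(E, D) = Mul(Rational(1, 4), Add(Add(Mul(-23, E), Mul(39, D)), -56)) = Mul(Rational(1, 4), Add(-56, Mul(-23, E), Mul(39, D))) = Add(-14, Mul(Rational(-23, 4), E), Mul(Rational(39, 4), D)))
Function('F')(v) = Mul(-4, Pow(v, -1), Add(-1271, v)) (Function('F')(v) = Mul(-8, Mul(Add(v, -1271), Pow(Add(v, v), -1))) = Mul(-8, Mul(Add(-1271, v), Pow(Mul(2, v), -1))) = Mul(-8, Mul(Add(-1271, v), Mul(Rational(1, 2), Pow(v, -1)))) = Mul(-8, Mul(Rational(1, 2), Pow(v, -1), Add(-1271, v))) = Mul(-4, Pow(v, -1), Add(-1271, v)))
Mul(Function('F')(Function('L')(-32, 41)), Pow(Function('r')(-2092), -1)) = Mul(Add(-4, Mul(5084, Pow(Add(-14, Mul(Rational(-23, 4), -32), Mul(Rational(39, 4), 41)), -1))), Pow(Pow(-2092, 2), -1)) = Mul(Add(-4, Mul(5084, Pow(Add(-14, 184, Rational(1599, 4)), -1))), Pow(4376464, -1)) = Mul(Add(-4, Mul(5084, Pow(Rational(2279, 4), -1))), Rational(1, 4376464)) = Mul(Add(-4, Mul(5084, Rational(4, 2279))), Rational(1, 4376464)) = Mul(Add(-4, Rational(20336, 2279)), Rational(1, 4376464)) = Mul(Rational(11220, 2279), Rational(1, 4376464)) = Rational(2805, 2493490364)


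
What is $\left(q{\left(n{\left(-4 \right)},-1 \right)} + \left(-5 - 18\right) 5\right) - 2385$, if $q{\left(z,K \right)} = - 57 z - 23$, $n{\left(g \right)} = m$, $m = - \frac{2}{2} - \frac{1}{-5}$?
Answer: $- \frac{12387}{5} \approx -2477.4$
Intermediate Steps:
$m = - \frac{4}{5}$ ($m = \left(-2\right) \frac{1}{2} - - \frac{1}{5} = -1 + \frac{1}{5} = - \frac{4}{5} \approx -0.8$)
$n{\left(g \right)} = - \frac{4}{5}$
$q{\left(z,K \right)} = -23 - 57 z$
$\left(q{\left(n{\left(-4 \right)},-1 \right)} + \left(-5 - 18\right) 5\right) - 2385 = \left(\left(-23 - - \frac{228}{5}\right) + \left(-5 - 18\right) 5\right) - 2385 = \left(\left(-23 + \frac{228}{5}\right) - 115\right) - 2385 = \left(\frac{113}{5} - 115\right) - 2385 = - \frac{462}{5} - 2385 = - \frac{12387}{5}$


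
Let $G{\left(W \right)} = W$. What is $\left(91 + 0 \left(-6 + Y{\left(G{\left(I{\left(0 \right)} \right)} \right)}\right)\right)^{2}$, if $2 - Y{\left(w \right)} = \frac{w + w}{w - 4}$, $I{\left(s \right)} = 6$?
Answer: $8281$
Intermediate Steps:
$Y{\left(w \right)} = 2 - \frac{2 w}{-4 + w}$ ($Y{\left(w \right)} = 2 - \frac{w + w}{w - 4} = 2 - \frac{2 w}{-4 + w}$)
$\left(91 + 0 \left(-6 + Y{\left(G{\left(I{\left(0 \right)} \right)} \right)}\right)\right)^{2} = \left(91 + 0 \left(-6 - \frac{8}{-4 + 6}\right)\right)^{2} = \left(91 + 0 \left(-6 - \frac{8}{2}\right)\right)^{2} = \left(91 + 0 \left(-6 - 4\right)\right)^{2} = \left(91 + 0 \left(-10\right)\right)^{2} = \left(91 + 0\right)^{2} = 91^{2} = 8281$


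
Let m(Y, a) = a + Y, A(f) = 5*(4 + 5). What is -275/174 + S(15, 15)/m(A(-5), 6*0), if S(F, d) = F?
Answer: -217/174 ≈ -1.2471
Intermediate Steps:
A(f) = 45 (A(f) = 5*9 = 45)
m(Y, a) = Y + a
-275/174 + S(15, 15)/m(A(-5), 6*0) = -275/174 + 15/(45 + 6*0) = -275*1/174 + 15/(45 + 0) = -275/174 + 15/45 = -275/174 + 15*(1/45) = -275/174 + ⅓ = -217/174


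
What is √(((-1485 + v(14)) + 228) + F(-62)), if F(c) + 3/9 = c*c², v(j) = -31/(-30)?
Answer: I*√23958430/10 ≈ 489.47*I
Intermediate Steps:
v(j) = 31/30 (v(j) = -31*(-1/30) = 31/30)
F(c) = -⅓ + c³ (F(c) = -⅓ + c*c² = -⅓ + c³)
√(((-1485 + v(14)) + 228) + F(-62)) = √(((-1485 + 31/30) + 228) + (-⅓ + (-62)³)) = √((-44519/30 + 228) + (-⅓ - 238328)) = √(-37679/30 - 714985/3) = √(-2395843/10) = I*√23958430/10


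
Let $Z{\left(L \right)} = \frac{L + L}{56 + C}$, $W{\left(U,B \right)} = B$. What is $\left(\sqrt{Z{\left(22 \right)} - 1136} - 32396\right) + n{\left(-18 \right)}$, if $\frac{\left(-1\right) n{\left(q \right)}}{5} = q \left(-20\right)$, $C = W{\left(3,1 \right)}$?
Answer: $-34196 + \frac{2 i \sqrt{922089}}{57} \approx -34196.0 + 33.693 i$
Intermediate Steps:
$C = 1$
$Z{\left(L \right)} = \frac{2 L}{57}$ ($Z{\left(L \right)} = \frac{L + L}{56 + 1} = \frac{2 L}{57}$)
$n{\left(q \right)} = 100 q$ ($n{\left(q \right)} = - 5 q \left(-20\right) = - 5 \left(- 20 q\right) = 100 q$)
$\left(\sqrt{Z{\left(22 \right)} - 1136} - 32396\right) + n{\left(-18 \right)} = \left(\sqrt{\frac{2}{57} \cdot 22 - 1136} - 32396\right) + 100 \left(-18\right) = \left(\sqrt{\frac{44}{57} - 1136} - 32396\right) - 1800 = \left(\sqrt{- \frac{64708}{57}} - 32396\right) - 1800 = \left(\frac{2 i \sqrt{922089}}{57} - 32396\right) - 1800 = \left(-32396 + \frac{2 i \sqrt{922089}}{57}\right) - 1800 = -34196 + \frac{2 i \sqrt{922089}}{57}$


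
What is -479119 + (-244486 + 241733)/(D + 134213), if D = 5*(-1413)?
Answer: -60919025365/127148 ≈ -4.7912e+5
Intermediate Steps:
D = -7065
-479119 + (-244486 + 241733)/(D + 134213) = -479119 + (-244486 + 241733)/(-7065 + 134213) = -479119 - 2753/127148 = -60919025365/127148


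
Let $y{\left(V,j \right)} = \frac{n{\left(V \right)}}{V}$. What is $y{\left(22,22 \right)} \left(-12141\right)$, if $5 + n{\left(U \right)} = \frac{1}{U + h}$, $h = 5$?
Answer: $\frac{90383}{33} \approx 2738.9$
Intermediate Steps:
$n{\left(U \right)} = -5 + \frac{1}{5 + U}$ ($n{\left(U \right)} = -5 + \frac{1}{U + 5} = -5 + \frac{1}{5 + U}$)
$y{\left(V,j \right)} = \frac{-24 - 5 V}{V \left(5 + V\right)}$ ($y{\left(V,j \right)} = \frac{\frac{1}{5 + V} \left(-24 - 5 V\right)}{V} = \frac{-24 - 5 V}{V \left(5 + V\right)}$)
$y{\left(22,22 \right)} \left(-12141\right) = \frac{-24 - 110}{22 \left(5 + 22\right)} \left(-12141\right) = \frac{-24 - 110}{22 \cdot 27} \left(-12141\right) = \frac{1}{22} \cdot \frac{1}{27} \left(-134\right) \left(-12141\right) = \left(- \frac{67}{297}\right) \left(-12141\right) = \frac{90383}{33}$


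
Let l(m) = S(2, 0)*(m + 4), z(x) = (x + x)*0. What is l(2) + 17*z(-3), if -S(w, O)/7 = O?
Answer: 0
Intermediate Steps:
z(x) = 0 (z(x) = (2*x)*0 = 0)
S(w, O) = -7*O
l(m) = 0 (l(m) = (-7*0)*(m + 4) = 0*(4 + m) = 0)
l(2) + 17*z(-3) = 0 + 17*0 = 0 + 0 = 0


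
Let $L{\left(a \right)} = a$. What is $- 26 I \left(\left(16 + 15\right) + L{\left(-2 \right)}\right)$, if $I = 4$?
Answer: $-3016$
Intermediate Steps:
$- 26 I \left(\left(16 + 15\right) + L{\left(-2 \right)}\right) = \left(-26\right) 4 \left(\left(16 + 15\right) - 2\right) = - 104 \left(31 - 2\right) = \left(-104\right) 29 = -3016$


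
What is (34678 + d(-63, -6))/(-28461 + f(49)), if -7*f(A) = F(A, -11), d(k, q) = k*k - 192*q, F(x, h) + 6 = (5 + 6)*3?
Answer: -278593/199254 ≈ -1.3982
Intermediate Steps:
F(x, h) = 27 (F(x, h) = -6 + (5 + 6)*3 = -6 + 11*3 = -6 + 33 = 27)
d(k, q) = k² - 192*q
f(A) = -27/7 (f(A) = -⅐*27 = -27/7)
(34678 + d(-63, -6))/(-28461 + f(49)) = (34678 + ((-63)² - 192*(-6)))/(-28461 - 27/7) = (34678 + (3969 + 1152))/(-199254/7) = (34678 + 5121)*(-7/199254) = 39799*(-7/199254) = -278593/199254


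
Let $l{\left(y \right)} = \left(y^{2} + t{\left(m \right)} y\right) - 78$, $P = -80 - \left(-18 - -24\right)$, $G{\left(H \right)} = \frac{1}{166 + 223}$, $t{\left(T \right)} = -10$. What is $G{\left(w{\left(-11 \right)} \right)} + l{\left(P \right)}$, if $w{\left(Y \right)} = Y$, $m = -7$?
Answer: $\frac{3181243}{389} \approx 8178.0$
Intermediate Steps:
$G{\left(H \right)} = \frac{1}{389}$
$P = -86$ ($P = -80 - \left(-18 + 24\right) = -80 - 6 = -86$)
$l{\left(y \right)} = -78 + y^{2} - 10 y$ ($l{\left(y \right)} = \left(y^{2} - 10 y\right) - 78 = -78 + y^{2} - 10 y$)
$G{\left(w{\left(-11 \right)} \right)} + l{\left(P \right)} = \frac{1}{389} - \left(-782 - 7396\right) = \frac{1}{389} + \left(-78 + 7396 + 860\right) = \frac{1}{389} + 8178 = \frac{3181243}{389}$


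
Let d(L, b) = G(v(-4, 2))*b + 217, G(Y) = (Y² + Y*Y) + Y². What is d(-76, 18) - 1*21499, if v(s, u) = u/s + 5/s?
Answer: -168933/8 ≈ -21117.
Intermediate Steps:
v(s, u) = 5/s + u/s
G(Y) = 3*Y² (G(Y) = (Y² + Y²) + Y² = 2*Y² + Y² = 3*Y²)
d(L, b) = 217 + 147*b/16 (d(L, b) = (3*((5 + 2)/(-4))²)*b + 217 = (3*(-¼*7)²)*b + 217 = (3*(-7/4)²)*b + 217 = (3*(49/16))*b + 217 = 147*b/16 + 217 = 217 + 147*b/16)
d(-76, 18) - 1*21499 = (217 + (147/16)*18) - 1*21499 = (217 + 1323/8) - 21499 = 3059/8 - 21499 = -168933/8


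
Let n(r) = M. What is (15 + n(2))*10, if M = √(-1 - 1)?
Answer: 150 + 10*I*√2 ≈ 150.0 + 14.142*I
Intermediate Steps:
M = I*√2 (M = √(-2) = I*√2 ≈ 1.4142*I)
n(r) = I*√2
(15 + n(2))*10 = (15 + I*√2)*10 = 150 + 10*I*√2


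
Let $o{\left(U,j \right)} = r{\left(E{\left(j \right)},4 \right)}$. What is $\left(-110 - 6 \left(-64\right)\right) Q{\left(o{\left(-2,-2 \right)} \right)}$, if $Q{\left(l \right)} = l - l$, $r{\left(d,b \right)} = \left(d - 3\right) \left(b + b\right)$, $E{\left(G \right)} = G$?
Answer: $0$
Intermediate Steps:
$r{\left(d,b \right)} = 2 b \left(-3 + d\right)$ ($r{\left(d,b \right)} = \left(-3 + d\right) 2 b = 2 b \left(-3 + d\right)$)
$o{\left(U,j \right)} = -24 + 8 j$ ($o{\left(U,j \right)} = 2 \cdot 4 \left(-3 + j\right) = -24 + 8 j$)
$Q{\left(l \right)} = 0$
$\left(-110 - 6 \left(-64\right)\right) Q{\left(o{\left(-2,-2 \right)} \right)} = \left(-110 - 6 \left(-64\right)\right) 0 = \left(-110 - -384\right) 0 = \left(-110 + 384\right) 0 = 274 \cdot 0 = 0$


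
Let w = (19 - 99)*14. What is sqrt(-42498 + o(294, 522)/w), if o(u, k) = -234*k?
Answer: 3*I*sqrt(92313690)/140 ≈ 205.89*I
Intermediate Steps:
w = -1120 (w = -80*14 = -1120)
sqrt(-42498 + o(294, 522)/w) = sqrt(-42498 - 234*522/(-1120)) = sqrt(-42498 - 122148*(-1/1120)) = sqrt(-42498 + 30537/280) = sqrt(-11868903/280) = 3*I*sqrt(92313690)/140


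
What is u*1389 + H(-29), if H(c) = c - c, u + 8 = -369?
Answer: -523653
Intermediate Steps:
u = -377 (u = -8 - 369 = -377)
H(c) = 0
u*1389 + H(-29) = -377*1389 + 0 = -523653 + 0 = -523653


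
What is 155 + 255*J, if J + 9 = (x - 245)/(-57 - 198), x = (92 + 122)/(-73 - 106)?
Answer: -338991/179 ≈ -1893.8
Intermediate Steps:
x = -214/179 (x = 214/(-179) = 214*(-1/179) = -214/179 ≈ -1.1955)
J = -366736/45645 (J = -9 + (-214/179 - 245)/(-57 - 198) = -9 - 44069/179/(-255) = -9 - 44069/179*(-1/255) = -9 + 44069/45645 = -366736/45645 ≈ -8.0345)
155 + 255*J = 155 + 255*(-366736/45645) = 155 - 366736/179 = -338991/179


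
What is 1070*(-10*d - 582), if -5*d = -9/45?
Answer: -623168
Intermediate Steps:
d = 1/25 (d = -(-9)/(5*45) = -1/5*(-1/5) = 1/25 ≈ 0.040000)
1070*(-10*d - 582) = 1070*(-10*1/25 - 582) = 1070*(-2/5 - 582) = 1070*(-2912/5) = -623168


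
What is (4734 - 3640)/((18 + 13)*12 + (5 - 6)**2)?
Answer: 1094/373 ≈ 2.9330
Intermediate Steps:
(4734 - 3640)/((18 + 13)*12 + (5 - 6)**2) = 1094/(31*12 + (-1)**2) = 1094/(372 + 1) = 1094/373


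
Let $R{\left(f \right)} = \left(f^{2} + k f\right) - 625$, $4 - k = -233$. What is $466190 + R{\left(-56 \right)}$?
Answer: $455429$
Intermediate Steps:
$k = 237$ ($k = 4 - -233 = 4 + 233 = 237$)
$R{\left(f \right)} = -625 + f^{2} + 237 f$ ($R{\left(f \right)} = \left(f^{2} + 237 f\right) - 625 = -625 + f^{2} + 237 f$)
$466190 + R{\left(-56 \right)} = 466190 + \left(-625 + \left(-56\right)^{2} + 237 \left(-56\right)\right) = 466190 - 10761 = 455429$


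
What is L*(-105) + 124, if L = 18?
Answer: -1766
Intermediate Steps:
L*(-105) + 124 = 18*(-105) + 124 = -1890 + 124 = -1766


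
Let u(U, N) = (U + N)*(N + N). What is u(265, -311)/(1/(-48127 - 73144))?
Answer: -3469805852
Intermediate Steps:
u(U, N) = 2*N*(N + U) (u(U, N) = (N + U)*(2*N) = 2*N*(N + U))
u(265, -311)/(1/(-48127 - 73144)) = (2*(-311)*(-311 + 265))/(1/(-48127 - 73144)) = (2*(-311)*(-46))/(1/(-121271)) = 28612/(-1/121271) = 28612*(-121271) = -3469805852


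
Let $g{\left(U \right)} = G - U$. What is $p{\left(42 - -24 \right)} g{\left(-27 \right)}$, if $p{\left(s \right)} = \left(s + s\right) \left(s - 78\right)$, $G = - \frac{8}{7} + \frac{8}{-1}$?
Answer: $- \frac{198000}{7} \approx -28286.0$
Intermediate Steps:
$G = - \frac{64}{7}$ ($G = \left(-8\right) \frac{1}{7} + 8 \left(-1\right) = - \frac{8}{7} - 8 = - \frac{64}{7} \approx -9.1429$)
$g{\left(U \right)} = - \frac{64}{7} - U$
$p{\left(s \right)} = 2 s \left(-78 + s\right)$
$p{\left(42 - -24 \right)} g{\left(-27 \right)} = 2 \left(42 - -24\right) \left(-78 + \left(42 - -24\right)\right) \left(- \frac{64}{7} - -27\right) = 2 \left(42 + 24\right) \left(-78 + \left(42 + 24\right)\right) \left(- \frac{64}{7} + 27\right) = 2 \cdot 66 \left(-78 + 66\right) \frac{125}{7} = 2 \cdot 66 \left(-12\right) \frac{125}{7} = \left(-1584\right) \frac{125}{7} = - \frac{198000}{7}$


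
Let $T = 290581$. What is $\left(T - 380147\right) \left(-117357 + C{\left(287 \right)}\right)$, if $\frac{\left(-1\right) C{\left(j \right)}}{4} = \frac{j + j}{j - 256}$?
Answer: $\frac{326052752458}{31} \approx 1.0518 \cdot 10^{10}$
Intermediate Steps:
$C{\left(j \right)} = - \frac{8 j}{-256 + j}$ ($C{\left(j \right)} = - 4 \frac{j + j}{j - 256} = - 4 \frac{2 j}{-256 + j} = - \frac{8 j}{-256 + j}$)
$\left(T - 380147\right) \left(-117357 + C{\left(287 \right)}\right) = \left(290581 - 380147\right) \left(-117357 - \frac{2296}{-256 + 287}\right) = - 89566 \left(-117357 - \frac{2296}{31}\right) = \left(-89566\right) \left(- \frac{3640363}{31}\right) = \frac{326052752458}{31}$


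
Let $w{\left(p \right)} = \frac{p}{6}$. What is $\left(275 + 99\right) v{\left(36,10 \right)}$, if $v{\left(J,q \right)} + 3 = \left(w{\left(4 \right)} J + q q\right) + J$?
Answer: $58718$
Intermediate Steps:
$w{\left(p \right)} = \frac{p}{6}$ ($w{\left(p \right)} = p \frac{1}{6} = \frac{p}{6}$)
$v{\left(J,q \right)} = -3 + q^{2} + \frac{5 J}{3}$ ($v{\left(J,q \right)} = -3 + \left(\left(\frac{1}{6} \cdot 4 J + q q\right) + J\right) = -3 + \left(\left(\frac{2 J}{3} + q^{2}\right) + J\right) = -3 + \left(\left(q^{2} + \frac{2 J}{3}\right) + J\right) = -3 + \left(q^{2} + \frac{5 J}{3}\right) = -3 + q^{2} + \frac{5 J}{3}$)
$\left(275 + 99\right) v{\left(36,10 \right)} = \left(275 + 99\right) \left(-3 + 10^{2} + \frac{5}{3} \cdot 36\right) = 374 \left(-3 + 100 + 60\right) = 374 \cdot 157 = 58718$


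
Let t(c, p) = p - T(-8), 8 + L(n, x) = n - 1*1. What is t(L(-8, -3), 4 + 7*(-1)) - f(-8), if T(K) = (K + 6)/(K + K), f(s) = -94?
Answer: 727/8 ≈ 90.875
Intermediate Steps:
T(K) = (6 + K)/(2*K) (T(K) = (6 + K)/((2*K)) = (6 + K)*(1/(2*K)) = (6 + K)/(2*K))
L(n, x) = -9 + n (L(n, x) = -8 + (n - 1*1) = -8 + (n - 1) = -8 + (-1 + n) = -9 + n)
t(c, p) = -1/8 + p (t(c, p) = p - (6 - 8)/(2*(-8)) = p - (-1)*(-2)/(2*8) = p - 1*1/8 = p - 1/8 = -1/8 + p)
t(L(-8, -3), 4 + 7*(-1)) - f(-8) = (-1/8 + (4 + 7*(-1))) - 1*(-94) = (-1/8 + (4 - 7)) + 94 = (-1/8 - 3) + 94 = -25/8 + 94 = 727/8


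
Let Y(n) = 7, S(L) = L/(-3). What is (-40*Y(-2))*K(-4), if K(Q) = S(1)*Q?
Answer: -1120/3 ≈ -373.33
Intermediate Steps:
S(L) = -L/3 (S(L) = L*(-⅓) = -L/3)
K(Q) = -Q/3 (K(Q) = (-⅓*1)*Q = -Q/3)
(-40*Y(-2))*K(-4) = (-40*7)*(-⅓*(-4)) = -280*4/3 = -1120/3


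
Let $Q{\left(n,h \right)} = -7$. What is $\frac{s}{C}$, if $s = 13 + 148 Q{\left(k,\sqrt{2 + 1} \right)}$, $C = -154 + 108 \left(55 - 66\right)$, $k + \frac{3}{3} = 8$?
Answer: $\frac{93}{122} \approx 0.76229$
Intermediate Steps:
$k = 7$ ($k = -1 + 8 = 7$)
$C = -1342$ ($C = -154 + 108 \left(55 - 66\right) = -154 + 108 \left(-11\right) = -154 - 1188 = -1342$)
$s = -1023$ ($s = 13 + 148 \left(-7\right) = 13 - 1036 = -1023$)
$\frac{s}{C} = - \frac{1023}{-1342} = \left(-1023\right) \left(- \frac{1}{1342}\right) = \frac{93}{122}$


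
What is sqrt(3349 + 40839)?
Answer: 2*sqrt(11047) ≈ 210.21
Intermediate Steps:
sqrt(3349 + 40839) = sqrt(44188) = 2*sqrt(11047)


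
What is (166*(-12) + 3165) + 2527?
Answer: 3700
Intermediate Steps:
(166*(-12) + 3165) + 2527 = (-1992 + 3165) + 2527 = 1173 + 2527 = 3700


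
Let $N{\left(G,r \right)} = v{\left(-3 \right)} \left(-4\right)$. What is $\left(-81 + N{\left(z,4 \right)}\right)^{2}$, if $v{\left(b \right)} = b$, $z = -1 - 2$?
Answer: $4761$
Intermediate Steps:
$z = -3$
$N{\left(G,r \right)} = 12$ ($N{\left(G,r \right)} = \left(-3\right) \left(-4\right) = 12$)
$\left(-81 + N{\left(z,4 \right)}\right)^{2} = \left(-81 + 12\right)^{2} = \left(-69\right)^{2} = 4761$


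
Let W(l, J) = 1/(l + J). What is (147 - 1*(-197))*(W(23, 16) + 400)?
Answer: 5366744/39 ≈ 1.3761e+5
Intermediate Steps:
W(l, J) = 1/(J + l)
(147 - 1*(-197))*(W(23, 16) + 400) = (147 - 1*(-197))*(1/(16 + 23) + 400) = (147 + 197)*(1/39 + 400) = 344*(1/39 + 400) = 344*(15601/39) = 5366744/39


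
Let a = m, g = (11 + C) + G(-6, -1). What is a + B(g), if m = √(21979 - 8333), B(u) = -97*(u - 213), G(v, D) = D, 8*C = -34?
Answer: 80413/4 + √13646 ≈ 20220.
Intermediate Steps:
C = -17/4 (C = (⅛)*(-34) = -17/4 ≈ -4.2500)
g = 23/4 (g = (11 - 17/4) - 1 = 27/4 - 1 = 23/4 ≈ 5.7500)
B(u) = 20661 - 97*u (B(u) = -97*(-213 + u) = 20661 - 97*u)
m = √13646 ≈ 116.82
a = √13646 ≈ 116.82
a + B(g) = √13646 + (20661 - 97*23/4) = √13646 + (20661 - 2231/4) = √13646 + 80413/4 = 80413/4 + √13646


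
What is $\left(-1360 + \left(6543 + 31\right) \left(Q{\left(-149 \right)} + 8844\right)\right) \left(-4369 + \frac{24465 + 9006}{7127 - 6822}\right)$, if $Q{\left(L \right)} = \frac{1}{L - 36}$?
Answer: $- \frac{13972484239351764}{56425} \approx -2.4763 \cdot 10^{11}$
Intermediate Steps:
$Q{\left(L \right)} = \frac{1}{-36 + L}$
$\left(-1360 + \left(6543 + 31\right) \left(Q{\left(-149 \right)} + 8844\right)\right) \left(-4369 + \frac{24465 + 9006}{7127 - 6822}\right) = \left(-1360 + \left(6543 + 31\right) \left(\frac{1}{-36 - 149} + 8844\right)\right) \left(-4369 + \frac{24465 + 9006}{7127 - 6822}\right) = \left(-1360 + 6574 \left(\frac{1}{-185} + 8844\right)\right) \left(-4369 + \frac{33471}{305}\right) = \left(-1360 + 6574 \left(- \frac{1}{185} + 8844\right)\right) \left(-4369 + 33471 \cdot \frac{1}{305}\right) = \left(-1360 + 6574 \cdot \frac{1636139}{185}\right) \left(-4369 + \frac{33471}{305}\right) = \left(-1360 + \frac{10755977786}{185}\right) \left(- \frac{1299074}{305}\right) = \frac{10755726186}{185} \left(- \frac{1299074}{305}\right) = - \frac{13972484239351764}{56425}$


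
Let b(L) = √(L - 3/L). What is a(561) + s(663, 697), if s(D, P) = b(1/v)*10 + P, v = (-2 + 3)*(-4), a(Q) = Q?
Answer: 1258 + 5*√47 ≈ 1292.3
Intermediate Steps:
v = -4 (v = 1*(-4) = -4)
s(D, P) = P + 5*√47 (s(D, P) = √(1/(-4) - 3/(1/(-4)))*10 + P = √(-¼ - 3/(-¼))*10 + P = √(-¼ - 3*(-4))*10 + P = √(-¼ + 12)*10 + P = √(47/4)*10 + P = (√47/2)*10 + P = 5*√47 + P = P + 5*√47)
a(561) + s(663, 697) = 561 + (697 + 5*√47) = 1258 + 5*√47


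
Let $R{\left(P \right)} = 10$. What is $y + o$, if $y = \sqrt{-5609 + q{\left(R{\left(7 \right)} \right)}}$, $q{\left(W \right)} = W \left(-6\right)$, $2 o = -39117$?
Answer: $- \frac{39117}{2} + i \sqrt{5669} \approx -19559.0 + 75.293 i$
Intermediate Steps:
$o = - \frac{39117}{2}$ ($o = \frac{1}{2} \left(-39117\right) = - \frac{39117}{2} \approx -19559.0$)
$q{\left(W \right)} = - 6 W$
$y = i \sqrt{5669}$ ($y = \sqrt{-5609 - 60} = \sqrt{-5669} = i \sqrt{5669} \approx 75.293 i$)
$y + o = i \sqrt{5669} - \frac{39117}{2} = - \frac{39117}{2} + i \sqrt{5669}$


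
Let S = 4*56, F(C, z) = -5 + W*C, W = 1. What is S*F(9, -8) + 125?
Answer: 1021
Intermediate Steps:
F(C, z) = -5 + C (F(C, z) = -5 + 1*C = -5 + C)
S = 224
S*F(9, -8) + 125 = 224*(-5 + 9) + 125 = 224*4 + 125 = 896 + 125 = 1021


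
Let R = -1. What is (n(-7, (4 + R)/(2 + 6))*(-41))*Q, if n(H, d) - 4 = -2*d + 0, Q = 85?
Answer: -45305/4 ≈ -11326.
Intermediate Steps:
n(H, d) = 4 - 2*d (n(H, d) = 4 + (-2*d + 0) = 4 - 2*d)
(n(-7, (4 + R)/(2 + 6))*(-41))*Q = ((4 - 2*(4 - 1)/(2 + 6))*(-41))*85 = ((4 - 6/8)*(-41))*85 = ((4 - 2*3/8)*(-41))*85 = ((4 - ¾)*(-41))*85 = ((13/4)*(-41))*85 = -533/4*85 = -45305/4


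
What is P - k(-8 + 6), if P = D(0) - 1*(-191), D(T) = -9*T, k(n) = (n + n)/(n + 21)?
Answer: 3633/19 ≈ 191.21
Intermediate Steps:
k(n) = 2*n/(21 + n) (k(n) = (2*n)/(21 + n) = 2*n/(21 + n))
P = 191 (P = -9*0 - 1*(-191) = 0 + 191 = 191)
P - k(-8 + 6) = 191 - 2*(-8 + 6)/(21 + (-8 + 6)) = 191 - 2*(-2)/(21 - 2) = 191 - 2*(-2)/19 = 191 - 1*(-4/19) = 191 + 4/19 = 3633/19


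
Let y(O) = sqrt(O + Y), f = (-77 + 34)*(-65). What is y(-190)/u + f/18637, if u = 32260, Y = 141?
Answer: 2795/18637 + 7*I/32260 ≈ 0.14997 + 0.00021699*I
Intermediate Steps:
f = 2795 (f = -43*(-65) = 2795)
y(O) = sqrt(141 + O) (y(O) = sqrt(O + 141) = sqrt(141 + O))
y(-190)/u + f/18637 = sqrt(141 - 190)/32260 + 2795/18637 = sqrt(-49)*(1/32260) + 2795*(1/18637) = (7*I)*(1/32260) + 2795/18637 = 7*I/32260 + 2795/18637 = 2795/18637 + 7*I/32260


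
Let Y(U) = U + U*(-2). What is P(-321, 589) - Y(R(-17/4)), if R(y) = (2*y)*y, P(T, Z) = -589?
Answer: -4423/8 ≈ -552.88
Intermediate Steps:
R(y) = 2*y²
Y(U) = -U (Y(U) = U - 2*U = -U)
P(-321, 589) - Y(R(-17/4)) = -589 - (-1)*2*(-17/4)² = -589 - (-1)*2*(289/16) = -589 - (-1)*289/8 = -589 - 1*(-289/8) = -589 + 289/8 = -4423/8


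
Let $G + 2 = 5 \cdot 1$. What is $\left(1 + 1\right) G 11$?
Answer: $66$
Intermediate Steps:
$G = 3$ ($G = -2 + 5 \cdot 1 = -2 + 5 = 3$)
$\left(1 + 1\right) G 11 = \left(1 + 1\right) 3 \cdot 11 = 2 \cdot 3 \cdot 11 = 6 \cdot 11 = 66$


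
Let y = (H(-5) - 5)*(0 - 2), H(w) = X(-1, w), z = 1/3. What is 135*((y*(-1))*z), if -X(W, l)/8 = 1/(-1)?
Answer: 270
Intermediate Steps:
z = ⅓ ≈ 0.33333
X(W, l) = 8 (X(W, l) = -8/(-1) = -8*(-1) = 8)
H(w) = 8
y = -6 (y = (8 - 5)*(0 - 2) = 3*(-2) = -6)
135*((y*(-1))*z) = 135*(-6*(-1)*(⅓)) = 135*(6*(⅓)) = 135*2 = 270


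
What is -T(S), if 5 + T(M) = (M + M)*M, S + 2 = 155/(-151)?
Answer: -303693/22801 ≈ -13.319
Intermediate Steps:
S = -457/151 (S = -2 + 155/(-151) = -2 + 155*(-1/151) = -2 - 155/151 = -457/151 ≈ -3.0265)
T(M) = -5 + 2*M² (T(M) = -5 + (M + M)*M = -5 + (2*M)*M = -5 + 2*M²)
-T(S) = -(-5 + 2*(-457/151)²) = -(-5 + 2*(208849/22801)) = -(-5 + 417698/22801) = -1*303693/22801 = -303693/22801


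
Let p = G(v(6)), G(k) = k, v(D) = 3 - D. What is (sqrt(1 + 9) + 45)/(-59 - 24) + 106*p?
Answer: -26439/83 - sqrt(10)/83 ≈ -318.58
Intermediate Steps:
p = -3 (p = 3 - 1*6 = 3 - 6 = -3)
(sqrt(1 + 9) + 45)/(-59 - 24) + 106*p = (sqrt(1 + 9) + 45)/(-59 - 24) + 106*(-3) = (sqrt(10) + 45)/(-83) - 318 = (45 + sqrt(10))*(-1/83) - 318 = (-45/83 - sqrt(10)/83) - 318 = -26439/83 - sqrt(10)/83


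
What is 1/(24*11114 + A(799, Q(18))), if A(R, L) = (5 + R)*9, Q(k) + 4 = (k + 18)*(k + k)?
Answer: 1/273972 ≈ 3.6500e-6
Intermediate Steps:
Q(k) = -4 + 2*k*(18 + k) (Q(k) = -4 + (k + 18)*(k + k) = -4 + (18 + k)*(2*k) = -4 + 2*k*(18 + k))
A(R, L) = 45 + 9*R
1/(24*11114 + A(799, Q(18))) = 1/(24*11114 + (45 + 9*799)) = 1/(266736 + (45 + 7191)) = 1/(266736 + 7236) = 1/273972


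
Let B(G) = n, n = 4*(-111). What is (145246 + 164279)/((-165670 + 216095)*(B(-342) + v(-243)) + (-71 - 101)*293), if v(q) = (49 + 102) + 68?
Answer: -309525/11396021 ≈ -0.027161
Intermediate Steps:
n = -444
B(G) = -444
v(q) = 219 (v(q) = 151 + 68 = 219)
(145246 + 164279)/((-165670 + 216095)*(B(-342) + v(-243)) + (-71 - 101)*293) = (145246 + 164279)/((-165670 + 216095)*(-444 + 219) + (-71 - 101)*293) = 309525/(50425*(-225) - 172*293) = 309525/(-11345625 - 50396) = 309525/(-11396021) = 309525*(-1/11396021) = -309525/11396021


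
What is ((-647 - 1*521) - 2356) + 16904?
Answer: 13380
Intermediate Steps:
((-647 - 1*521) - 2356) + 16904 = ((-647 - 521) - 2356) + 16904 = (-1168 - 2356) + 16904 = -3524 + 16904 = 13380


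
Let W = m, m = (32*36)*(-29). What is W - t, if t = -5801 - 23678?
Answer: -3929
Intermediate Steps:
t = -29479
m = -33408 (m = 1152*(-29) = -33408)
W = -33408
W - t = -33408 - 1*(-29479) = -33408 + 29479 = -3929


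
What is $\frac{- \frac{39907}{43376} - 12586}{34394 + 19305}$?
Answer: $- \frac{545970243}{2329247824} \approx -0.2344$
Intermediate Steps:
$\frac{- \frac{39907}{43376} - 12586}{34394 + 19305} = \frac{\left(-39907\right) \frac{1}{43376} - 12586}{53699} = \left(- \frac{39907}{43376} - 12586\right) \frac{1}{53699} = \left(- \frac{545970243}{43376}\right) \frac{1}{53699} = - \frac{545970243}{2329247824}$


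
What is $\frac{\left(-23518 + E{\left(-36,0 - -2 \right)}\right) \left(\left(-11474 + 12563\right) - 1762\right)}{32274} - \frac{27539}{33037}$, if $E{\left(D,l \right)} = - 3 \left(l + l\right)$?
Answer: $\frac{261137448422}{533118069} \approx 489.83$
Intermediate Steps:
$E{\left(D,l \right)} = - 6 l$ ($E{\left(D,l \right)} = - 3 \cdot 2 l = - 6 l$)
$\frac{\left(-23518 + E{\left(-36,0 - -2 \right)}\right) \left(\left(-11474 + 12563\right) - 1762\right)}{32274} - \frac{27539}{33037} = \frac{\left(-23518 - 6 \left(0 - -2\right)\right) \left(\left(-11474 + 12563\right) - 1762\right)}{32274} - \frac{27539}{33037} = \left(-23518 - 6 \left(0 + 2\right)\right) \left(1089 - 1762\right) \frac{1}{32274} - \frac{27539}{33037} = \left(-23518 - 12\right) \left(-673\right) \frac{1}{32274} - \frac{27539}{33037} = \left(-23530\right) \left(-673\right) \frac{1}{32274} - \frac{27539}{33037} = 15835690 \cdot \frac{1}{32274} - \frac{27539}{33037} = \frac{7917845}{16137} - \frac{27539}{33037} = \frac{261137448422}{533118069}$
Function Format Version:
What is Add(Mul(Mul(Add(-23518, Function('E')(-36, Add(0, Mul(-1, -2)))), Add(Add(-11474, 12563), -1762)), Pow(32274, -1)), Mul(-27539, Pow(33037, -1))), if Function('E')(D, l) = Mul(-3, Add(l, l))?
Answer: Rational(261137448422, 533118069) ≈ 489.83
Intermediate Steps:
Function('E')(D, l) = Mul(-6, l) (Function('E')(D, l) = Mul(-3, Mul(2, l)) = Mul(-6, l))
Add(Mul(Mul(Add(-23518, Function('E')(-36, Add(0, Mul(-1, -2)))), Add(Add(-11474, 12563), -1762)), Pow(32274, -1)), Mul(-27539, Pow(33037, -1))) = Add(Mul(Mul(Add(-23518, Mul(-6, Add(0, Mul(-1, -2)))), Add(Add(-11474, 12563), -1762)), Pow(32274, -1)), Mul(-27539, Pow(33037, -1))) = Add(Mul(Mul(Add(-23518, Mul(-6, Add(0, 2))), Add(1089, -1762)), Rational(1, 32274)), Mul(-27539, Rational(1, 33037))) = Add(Mul(Mul(Add(-23518, Mul(-6, 2)), -673), Rational(1, 32274)), Rational(-27539, 33037)) = Add(Mul(Mul(Add(-23518, -12), -673), Rational(1, 32274)), Rational(-27539, 33037)) = Add(Mul(Mul(-23530, -673), Rational(1, 32274)), Rational(-27539, 33037)) = Add(Mul(15835690, Rational(1, 32274)), Rational(-27539, 33037)) = Add(Rational(7917845, 16137), Rational(-27539, 33037)) = Rational(261137448422, 533118069)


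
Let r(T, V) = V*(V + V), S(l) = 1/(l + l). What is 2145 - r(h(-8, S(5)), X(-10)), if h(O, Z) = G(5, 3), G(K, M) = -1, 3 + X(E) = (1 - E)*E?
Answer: -23393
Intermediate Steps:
X(E) = -3 + E*(1 - E) (X(E) = -3 + (1 - E)*E = -3 + E*(1 - E))
S(l) = 1/(2*l)
h(O, Z) = -1
r(T, V) = 2*V² (r(T, V) = V*(2*V) = 2*V²)
2145 - r(h(-8, S(5)), X(-10)) = 2145 - 2*(-3 - 10 - 1*(-10)²)² = 2145 - 2*(-3 - 10 - 1*100)² = 2145 - 2*(-3 - 10 - 100)² = 2145 - 2*(-113)² = 2145 - 2*12769 = 2145 - 1*25538 = 2145 - 25538 = -23393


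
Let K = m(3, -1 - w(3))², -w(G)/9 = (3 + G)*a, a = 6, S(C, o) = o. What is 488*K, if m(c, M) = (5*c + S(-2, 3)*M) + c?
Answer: 475394472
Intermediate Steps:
w(G) = -162 - 54*G (w(G) = -9*(3 + G)*6 = -9*(18 + 6*G) = -162 - 54*G)
m(c, M) = 3*M + 6*c (m(c, M) = (5*c + 3*M) + c = (3*M + 5*c) + c = 3*M + 6*c)
K = 974169 (K = (3*(-1 - (-162 - 54*3)) + 6*3)² = (3*(-1 - (-162 - 162)) + 18)² = (3*(-1 - 1*(-324)) + 18)² = (3*(-1 + 324) + 18)² = (3*323 + 18)² = (969 + 18)² = 987² = 974169)
488*K = 488*974169 = 475394472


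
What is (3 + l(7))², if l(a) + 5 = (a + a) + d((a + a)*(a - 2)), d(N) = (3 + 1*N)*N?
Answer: 26234884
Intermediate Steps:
d(N) = N*(3 + N) (d(N) = (3 + N)*N = N*(3 + N))
l(a) = -5 + 2*a + 2*a*(-2 + a)*(3 + 2*a*(-2 + a)) (l(a) = -5 + ((a + a) + ((a + a)*(a - 2))*(3 + (a + a)*(a - 2))) = -5 + (2*a + ((2*a)*(-2 + a))*(3 + (2*a)*(-2 + a))) = -5 + (2*a + (2*a*(-2 + a))*(3 + 2*a*(-2 + a))) = -5 + (2*a + 2*a*(-2 + a)*(3 + 2*a*(-2 + a))) = -5 + 2*a + 2*a*(-2 + a)*(3 + 2*a*(-2 + a)))
(3 + l(7))² = (3 + (-5 + 2*7 + 2*7*(-2 + 7)*(3 + 2*7*(-2 + 7))))² = (3 + (-5 + 14 + 2*7*5*(3 + 2*7*5)))² = (3 + (-5 + 14 + 2*7*5*(3 + 70)))² = (3 + (-5 + 14 + 2*7*5*73))² = (3 + (-5 + 14 + 5110))² = (3 + 5119)² = 5122² = 26234884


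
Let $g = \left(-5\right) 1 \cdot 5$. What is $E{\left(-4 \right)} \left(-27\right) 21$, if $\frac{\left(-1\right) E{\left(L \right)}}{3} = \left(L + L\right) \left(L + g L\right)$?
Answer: $-1306368$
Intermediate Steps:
$g = -25$ ($g = \left(-5\right) 5 = -25$)
$E{\left(L \right)} = 144 L^{2}$ ($E{\left(L \right)} = - 3 \left(L + L\right) \left(L - 25 L\right) = - 3 \cdot 2 L \left(- 24 L\right) = - 3 \left(- 48 L^{2}\right) = 144 L^{2}$)
$E{\left(-4 \right)} \left(-27\right) 21 = 144 \left(-4\right)^{2} \left(-27\right) 21 = 144 \cdot 16 \left(-27\right) 21 = 2304 \left(-27\right) 21 = \left(-62208\right) 21 = -1306368$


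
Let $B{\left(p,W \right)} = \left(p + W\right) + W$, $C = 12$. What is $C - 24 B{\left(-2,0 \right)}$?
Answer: $60$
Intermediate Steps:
$B{\left(p,W \right)} = p + 2 W$ ($B{\left(p,W \right)} = \left(W + p\right) + W = p + 2 W$)
$C - 24 B{\left(-2,0 \right)} = 12 - 24 \left(-2 + 2 \cdot 0\right) = 12 - 24 \left(-2 + 0\right) = 12 - -48 = 12 + 48 = 60$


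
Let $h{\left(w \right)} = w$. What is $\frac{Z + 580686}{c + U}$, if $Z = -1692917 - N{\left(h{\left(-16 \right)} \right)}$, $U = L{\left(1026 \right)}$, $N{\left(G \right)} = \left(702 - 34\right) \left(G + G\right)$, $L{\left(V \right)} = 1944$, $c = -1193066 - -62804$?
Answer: $\frac{1090855}{1128318} \approx 0.9668$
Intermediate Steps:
$c = -1130262$ ($c = -1193066 + 62804 = -1130262$)
$N{\left(G \right)} = 1336 G$ ($N{\left(G \right)} = 668 \cdot 2 G = 1336 G$)
$U = 1944$
$Z = -1671541$ ($Z = -1692917 - 1336 \left(-16\right) = -1692917 - -21376 = -1692917 + 21376 = -1671541$)
$\frac{Z + 580686}{c + U} = \frac{-1671541 + 580686}{-1130262 + 1944} = - \frac{1090855}{-1128318} = \left(-1090855\right) \left(- \frac{1}{1128318}\right) = \frac{1090855}{1128318}$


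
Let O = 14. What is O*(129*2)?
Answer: 3612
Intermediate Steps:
O*(129*2) = 14*(129*2) = 14*258 = 3612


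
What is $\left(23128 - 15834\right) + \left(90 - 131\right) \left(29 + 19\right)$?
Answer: $5326$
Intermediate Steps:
$\left(23128 - 15834\right) + \left(90 - 131\right) \left(29 + 19\right) = 7294 - 1968 = 5326$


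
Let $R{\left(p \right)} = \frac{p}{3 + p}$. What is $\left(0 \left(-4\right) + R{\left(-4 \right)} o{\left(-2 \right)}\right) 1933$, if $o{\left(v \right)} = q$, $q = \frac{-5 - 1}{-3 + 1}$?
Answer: $23196$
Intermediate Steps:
$q = 3$ ($q = - \frac{6}{-2} = \left(-6\right) \left(- \frac{1}{2}\right) = 3$)
$o{\left(v \right)} = 3$
$R{\left(p \right)} = \frac{p}{3 + p}$
$\left(0 \left(-4\right) + R{\left(-4 \right)} o{\left(-2 \right)}\right) 1933 = \left(0 \left(-4\right) + - \frac{4}{3 - 4} \cdot 3\right) 1933 = \left(0 + - \frac{4}{-1} \cdot 3\right) 1933 = \left(0 + \left(-4\right) \left(-1\right) 3\right) 1933 = \left(0 + 4 \cdot 3\right) 1933 = \left(0 + 12\right) 1933 = 12 \cdot 1933 = 23196$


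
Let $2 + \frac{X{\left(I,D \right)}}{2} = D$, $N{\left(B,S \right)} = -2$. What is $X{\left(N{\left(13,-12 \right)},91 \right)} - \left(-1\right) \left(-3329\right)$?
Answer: $-3151$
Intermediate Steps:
$X{\left(I,D \right)} = -4 + 2 D$
$X{\left(N{\left(13,-12 \right)},91 \right)} - \left(-1\right) \left(-3329\right) = \left(-4 + 2 \cdot 91\right) - \left(-1\right) \left(-3329\right) = \left(-4 + 182\right) - 3329 = 178 - 3329 = -3151$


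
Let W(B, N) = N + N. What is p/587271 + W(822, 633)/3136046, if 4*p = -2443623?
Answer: -1276723365719/1227805913644 ≈ -1.0398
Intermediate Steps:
p = -2443623/4 (p = (1/4)*(-2443623) = -2443623/4 ≈ -6.1091e+5)
W(B, N) = 2*N
p/587271 + W(822, 633)/3136046 = -2443623/4/587271 + (2*633)/3136046 = -2443623/4*1/587271 + 1266*(1/3136046) = -814541/783028 + 633/1568023 = -1276723365719/1227805913644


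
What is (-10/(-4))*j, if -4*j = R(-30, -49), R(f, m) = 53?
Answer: -265/8 ≈ -33.125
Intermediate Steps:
j = -53/4 (j = -¼*53 = -53/4 ≈ -13.250)
(-10/(-4))*j = -10/(-4)*(-53/4) = -10*(-¼)*(-53/4) = (5/2)*(-53/4) = -265/8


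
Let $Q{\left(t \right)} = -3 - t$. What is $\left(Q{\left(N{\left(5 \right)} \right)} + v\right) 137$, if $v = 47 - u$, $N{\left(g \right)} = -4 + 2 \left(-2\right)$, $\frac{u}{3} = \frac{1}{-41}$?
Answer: $\frac{292495}{41} \approx 7134.0$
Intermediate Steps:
$u = - \frac{3}{41}$ ($u = \frac{3}{-41} = 3 \left(- \frac{1}{41}\right) = - \frac{3}{41} \approx -0.073171$)
$N{\left(g \right)} = -8$ ($N{\left(g \right)} = -4 - 4 = -8$)
$v = \frac{1930}{41}$ ($v = 47 - - \frac{3}{41} = 47 + \frac{3}{41} = \frac{1930}{41} \approx 47.073$)
$\left(Q{\left(N{\left(5 \right)} \right)} + v\right) 137 = \left(\left(-3 - -8\right) + \frac{1930}{41}\right) 137 = \left(\left(-3 + 8\right) + \frac{1930}{41}\right) 137 = \left(5 + \frac{1930}{41}\right) 137 = \frac{2135}{41} \cdot 137 = \frac{292495}{41}$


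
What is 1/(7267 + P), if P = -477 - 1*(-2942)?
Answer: 1/9732 ≈ 0.00010275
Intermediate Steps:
P = 2465 (P = -477 + 2942 = 2465)
1/(7267 + P) = 1/(7267 + 2465) = 1/9732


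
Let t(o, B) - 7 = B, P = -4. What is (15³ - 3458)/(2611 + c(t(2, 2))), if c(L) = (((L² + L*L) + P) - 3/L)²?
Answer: -747/247228 ≈ -0.0030215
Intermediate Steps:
t(o, B) = 7 + B
c(L) = (-4 - 3/L + 2*L²)² (c(L) = (((L² + L*L) - 4) - 3/L)² = (((L² + L²) - 4) - 3/L)² = ((2*L² - 4) - 3/L)² = ((-4 + 2*L²) - 3/L)² = (-4 - 3/L + 2*L²)²)
(15³ - 3458)/(2611 + c(t(2, 2))) = (15³ - 3458)/(2611 + (-3 - 4*(7 + 2) + 2*(7 + 2)³)²/(7 + 2)²) = (3375 - 3458)/(2611 + (-3 - 4*9 + 2*9³)²/9²) = -83/(2611 + (-3 - 36 + 2*729)²/81) = -83/(2611 + (-3 - 36 + 1458)²/81) = -83/(2611 + (1/81)*1419²) = -83/(2611 + (1/81)*2013561) = -83/(2611 + 223729/9) = -83/247228/9 = -83*9/247228 = -747/247228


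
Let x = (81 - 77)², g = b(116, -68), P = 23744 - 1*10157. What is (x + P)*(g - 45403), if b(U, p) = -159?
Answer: -619779886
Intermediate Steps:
P = 13587 (P = 23744 - 10157 = 13587)
g = -159
x = 16 (x = 4² = 16)
(x + P)*(g - 45403) = (16 + 13587)*(-159 - 45403) = 13603*(-45562) = -619779886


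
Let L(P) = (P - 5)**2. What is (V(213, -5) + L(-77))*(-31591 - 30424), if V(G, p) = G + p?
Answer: -429887980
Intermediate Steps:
L(P) = (-5 + P)**2
(V(213, -5) + L(-77))*(-31591 - 30424) = ((213 - 5) + (-5 - 77)**2)*(-31591 - 30424) = (208 + (-82)**2)*(-62015) = (208 + 6724)*(-62015) = 6932*(-62015) = -429887980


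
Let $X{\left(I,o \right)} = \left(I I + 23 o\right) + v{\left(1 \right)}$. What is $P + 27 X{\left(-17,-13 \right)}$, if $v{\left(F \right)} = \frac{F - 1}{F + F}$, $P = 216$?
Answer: $-54$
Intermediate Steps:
$v{\left(F \right)} = \frac{-1 + F}{2 F}$
$X{\left(I,o \right)} = I^{2} + 23 o$ ($X{\left(I,o \right)} = \left(I I + 23 o\right) + \frac{-1 + 1}{2 \cdot 1} = \left(I^{2} + 23 o\right) + \frac{1}{2} \cdot 1 \cdot 0 = \left(I^{2} + 23 o\right) + 0 = I^{2} + 23 o$)
$P + 27 X{\left(-17,-13 \right)} = 216 + 27 \left(\left(-17\right)^{2} + 23 \left(-13\right)\right) = 216 + 27 \left(289 - 299\right) = 216 + 27 \left(-10\right) = 216 - 270 = -54$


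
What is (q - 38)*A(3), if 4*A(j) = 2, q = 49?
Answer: 11/2 ≈ 5.5000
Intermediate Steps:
A(j) = 1/2 (A(j) = (1/4)*2 = 1/2)
(q - 38)*A(3) = (49 - 38)*(1/2) = 11*(1/2) = 11/2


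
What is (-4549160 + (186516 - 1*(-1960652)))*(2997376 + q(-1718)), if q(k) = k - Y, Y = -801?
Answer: -7197470546328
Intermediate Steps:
q(k) = 801 + k (q(k) = k - 1*(-801) = k + 801 = 801 + k)
(-4549160 + (186516 - 1*(-1960652)))*(2997376 + q(-1718)) = (-4549160 + (186516 - 1*(-1960652)))*(2997376 + (801 - 1718)) = (-4549160 + (186516 + 1960652))*(2997376 - 917) = (-4549160 + 2147168)*2996459 = -2401992*2996459 = -7197470546328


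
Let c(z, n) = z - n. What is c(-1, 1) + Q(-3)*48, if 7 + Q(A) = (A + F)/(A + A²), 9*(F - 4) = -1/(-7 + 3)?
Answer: -2968/9 ≈ -329.78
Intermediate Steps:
F = 145/36 (F = 4 + (-1/(-7 + 3))/9 = 4 + (-1/(-4))/9 = 4 + (-1*(-¼))/9 = 4 + (⅑)*(¼) = 4 + 1/36 = 145/36 ≈ 4.0278)
Q(A) = -7 + (145/36 + A)/(A + A²) (Q(A) = -7 + (A + 145/36)/(A + A²) = -7 + (145/36 + A)/(A + A²))
c(-1, 1) + Q(-3)*48 = (-1 - 1*1) + ((1/36)*(145 - 252*(-3)² - 216*(-3))/(-3*(1 - 3)))*48 = (-1 - 1) + ((1/36)*(-⅓)*(145 - 252*9 + 648)/(-2))*48 = -2 + ((1/36)*(-⅓)*(-½)*(145 - 2268 + 648))*48 = -2 + ((1/36)*(-⅓)*(-½)*(-1475))*48 = -2 - 1475/216*48 = -2 - 2950/9 = -2968/9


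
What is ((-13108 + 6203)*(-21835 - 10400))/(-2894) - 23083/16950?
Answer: -943210785863/12263325 ≈ -76913.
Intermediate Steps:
((-13108 + 6203)*(-21835 - 10400))/(-2894) - 23083/16950 = -6905*(-32235)*(-1/2894) - 23083*1/16950 = 222582675*(-1/2894) - 23083/16950 = -222582675/2894 - 23083/16950 = -943210785863/12263325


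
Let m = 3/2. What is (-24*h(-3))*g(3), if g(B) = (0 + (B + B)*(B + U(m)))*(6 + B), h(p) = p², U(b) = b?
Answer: -52488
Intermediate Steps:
m = 3/2 (m = 3*(½) = 3/2 ≈ 1.5000)
g(B) = 2*B*(6 + B)*(3/2 + B) (g(B) = (0 + (B + B)*(B + 3/2))*(6 + B) = (0 + (2*B)*(3/2 + B))*(6 + B) = (0 + 2*B*(3/2 + B))*(6 + B) = (2*B*(3/2 + B))*(6 + B) = 2*B*(6 + B)*(3/2 + B))
(-24*h(-3))*g(3) = (-24*(-3)²)*(3*(18 + 2*3² + 15*3)) = (-24*9)*(3*(18 + 2*9 + 45)) = -648*(18 + 18 + 45) = -648*81 = -216*243 = -52488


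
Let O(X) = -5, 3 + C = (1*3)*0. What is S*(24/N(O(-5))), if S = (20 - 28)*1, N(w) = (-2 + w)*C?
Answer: -64/7 ≈ -9.1429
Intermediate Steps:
C = -3 (C = -3 + (1*3)*0 = -3 + 3*0 = -3 + 0 = -3)
N(w) = 6 - 3*w (N(w) = (-2 + w)*(-3) = 6 - 3*w)
S = -8 (S = -8*1 = -8)
S*(24/N(O(-5))) = -192/(6 - 3*(-5)) = -192/(6 + 15) = -192/21 = -8*8/7 = -64/7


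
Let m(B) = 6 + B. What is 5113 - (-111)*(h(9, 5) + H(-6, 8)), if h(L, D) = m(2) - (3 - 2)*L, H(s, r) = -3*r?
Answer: 2338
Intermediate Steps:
h(L, D) = 8 - L (h(L, D) = (6 + 2) - (3 - 2)*L = 8 - L)
5113 - (-111)*(h(9, 5) + H(-6, 8)) = 5113 - (-111)*((8 - 1*9) - 3*8) = 5113 - (-111)*((8 - 9) - 24) = 5113 - (-111)*(-1 - 24) = 5113 - (-111)*(-25) = 5113 - 1*2775 = 5113 - 2775 = 2338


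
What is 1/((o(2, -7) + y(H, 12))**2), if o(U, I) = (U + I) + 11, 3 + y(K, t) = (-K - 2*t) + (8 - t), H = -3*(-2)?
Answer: 1/961 ≈ 0.0010406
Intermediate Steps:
H = 6
y(K, t) = 5 - K - 3*t (y(K, t) = -3 + ((-K - 2*t) + (8 - t)) = -3 + (8 - K - 3*t) = 5 - K - 3*t)
o(U, I) = 11 + I + U (o(U, I) = (I + U) + 11 = 11 + I + U)
1/((o(2, -7) + y(H, 12))**2) = 1/(((11 - 7 + 2) + (5 - 1*6 - 3*12))**2) = 1/((6 + (5 - 6 - 36))**2) = 1/((6 - 37)**2) = 1/((-31)**2) = 1/961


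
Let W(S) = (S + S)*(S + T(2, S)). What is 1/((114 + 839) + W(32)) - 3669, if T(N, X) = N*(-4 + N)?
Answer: -10071404/2745 ≈ -3669.0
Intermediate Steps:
W(S) = 2*S*(-4 + S) (W(S) = (S + S)*(S + 2*(-4 + 2)) = (2*S)*(S + 2*(-2)) = (2*S)*(S - 4) = (2*S)*(-4 + S) = 2*S*(-4 + S))
1/((114 + 839) + W(32)) - 3669 = 1/((114 + 839) + 2*32*(-4 + 32)) - 3669 = 1/(953 + 2*32*28) - 3669 = 1/(953 + 1792) - 3669 = 1/2745 - 3669 = -10071404/2745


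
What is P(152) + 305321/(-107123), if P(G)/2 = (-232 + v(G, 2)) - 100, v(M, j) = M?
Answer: -38869601/107123 ≈ -362.85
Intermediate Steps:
P(G) = -664 + 2*G (P(G) = 2*((-232 + G) - 100) = 2*(-332 + G) = -664 + 2*G)
P(152) + 305321/(-107123) = (-664 + 2*152) + 305321/(-107123) = (-664 + 304) + 305321*(-1/107123) = -360 - 305321/107123 = -38869601/107123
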